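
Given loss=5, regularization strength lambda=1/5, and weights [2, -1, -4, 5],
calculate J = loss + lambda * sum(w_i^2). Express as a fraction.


L2 sq norm = sum(w^2) = 46. J = 5 + 1/5 * 46 = 71/5.

71/5


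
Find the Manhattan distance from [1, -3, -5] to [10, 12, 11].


d = sum of absolute differences: |1-10|=9 + |-3-12|=15 + |-5-11|=16 = 40.

40


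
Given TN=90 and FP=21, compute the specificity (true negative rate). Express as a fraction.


Specificity = TN / (TN + FP) = 90 / 111 = 30/37.

30/37


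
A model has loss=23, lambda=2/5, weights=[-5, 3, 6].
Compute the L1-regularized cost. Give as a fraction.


L1 norm = sum(|w|) = 14. J = 23 + 2/5 * 14 = 143/5.

143/5


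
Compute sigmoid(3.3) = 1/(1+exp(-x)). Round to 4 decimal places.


sigma(3.3) = 1/(1+e^(-3.3)) = 1/(1+0.036883) = 1/1.036883 = 0.9644.

0.9644


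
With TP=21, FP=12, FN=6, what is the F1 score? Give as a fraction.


Precision = 21/33 = 7/11. Recall = 21/27 = 7/9. F1 = 2*P*R/(P+R) = 7/10.

7/10


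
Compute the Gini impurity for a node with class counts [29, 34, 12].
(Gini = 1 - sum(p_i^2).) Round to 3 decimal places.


Total = 75. Proportions: 29/75, 34/75, 12/75. sum(p_i^2) = 0.3806. Gini = 1 - 0.3806 = 0.6194, which rounds to 0.619.

0.619


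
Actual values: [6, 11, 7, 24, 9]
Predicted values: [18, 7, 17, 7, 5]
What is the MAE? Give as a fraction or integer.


MAE = (1/5) * (|6-18|=12 + |11-7|=4 + |7-17|=10 + |24-7|=17 + |9-5|=4). Sum = 47. MAE = 47/5.

47/5


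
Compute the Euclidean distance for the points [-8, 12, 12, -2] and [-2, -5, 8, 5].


d = sqrt(sum of squared differences). (-8--2)^2=36, (12--5)^2=289, (12-8)^2=16, (-2-5)^2=49. Sum = 390.

sqrt(390)


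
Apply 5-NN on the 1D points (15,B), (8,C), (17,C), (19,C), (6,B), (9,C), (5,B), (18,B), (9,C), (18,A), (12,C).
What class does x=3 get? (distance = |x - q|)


Distances: |15-3|=12, |8-3|=5, |17-3|=14, |19-3|=16, |6-3|=3, |9-3|=6, |5-3|=2, |18-3|=15, |9-3|=6, |18-3|=15, |12-3|=9. 5 nearest: (5,B), (6,B), (8,C), (9,C), (9,C). Counts: {'B': 2, 'C': 3}. Majority class: C.

C


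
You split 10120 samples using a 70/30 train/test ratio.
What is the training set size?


Test set = 10120 * 30% = 3036. Training set = 10120 - 3036 = 7084.

7084


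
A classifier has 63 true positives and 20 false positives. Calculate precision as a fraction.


Precision = TP / (TP + FP) = 63 / 83 = 63/83.

63/83


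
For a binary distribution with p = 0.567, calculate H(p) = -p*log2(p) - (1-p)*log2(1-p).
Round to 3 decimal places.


H = -0.567*log2(0.567) - 0.433*log2(0.433) = 0.987.

0.987


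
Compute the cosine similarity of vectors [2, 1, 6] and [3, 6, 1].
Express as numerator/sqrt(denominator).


dot = 18. |a|^2 = 41, |b|^2 = 46. cos = 18/sqrt(1886).

18/sqrt(1886)


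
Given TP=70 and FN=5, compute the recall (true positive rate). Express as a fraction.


Recall = TP / (TP + FN) = 70 / 75 = 14/15.

14/15


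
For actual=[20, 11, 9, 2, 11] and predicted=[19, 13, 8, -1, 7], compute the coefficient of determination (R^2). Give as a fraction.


Mean(y) = 53/5. SS_res = 31. SS_tot = 826/5. R^2 = 1 - 31/(826/5) = 671/826.

671/826


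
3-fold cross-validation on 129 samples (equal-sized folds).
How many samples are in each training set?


Each validation fold has 129/3 = 43 samples. Training set = 129 - 43 = 86.

86


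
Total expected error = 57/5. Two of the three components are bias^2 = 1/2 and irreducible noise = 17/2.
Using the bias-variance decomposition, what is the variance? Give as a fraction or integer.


Total error = bias^2 + variance + irreducible noise. So variance = 57/5 - 1/2 - 17/2 = 12/5.

12/5


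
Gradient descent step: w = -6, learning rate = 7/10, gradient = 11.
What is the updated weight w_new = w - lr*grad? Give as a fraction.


w_new = -6 - 7/10 * 11 = -6 - 77/10 = -137/10.

-137/10


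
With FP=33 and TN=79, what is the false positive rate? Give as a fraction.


FPR = FP / (FP + TN) = 33 / 112 = 33/112.

33/112


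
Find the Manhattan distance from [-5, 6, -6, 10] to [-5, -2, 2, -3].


d = sum of absolute differences: |-5--5|=0 + |6--2|=8 + |-6-2|=8 + |10--3|=13 = 29.

29


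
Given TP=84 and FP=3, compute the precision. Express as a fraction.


Precision = TP / (TP + FP) = 84 / 87 = 28/29.

28/29


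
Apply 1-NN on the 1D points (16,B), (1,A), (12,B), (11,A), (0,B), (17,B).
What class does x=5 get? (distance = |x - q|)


Distances: |16-5|=11, |1-5|=4, |12-5|=7, |11-5|=6, |0-5|=5, |17-5|=12. 1 nearest: (1,A). Counts: {'A': 1}. Majority class: A.

A


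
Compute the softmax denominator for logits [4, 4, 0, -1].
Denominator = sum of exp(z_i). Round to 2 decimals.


Denom = e^4=54.5982 + e^4=54.5982 + e^0=1.0000 + e^-1=0.3679. Sum = 110.5643, which rounds to 110.56.

110.56


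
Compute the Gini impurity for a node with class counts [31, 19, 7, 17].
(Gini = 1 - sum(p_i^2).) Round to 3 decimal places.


Total = 74. Proportions: 31/74, 19/74, 7/74, 17/74. sum(p_i^2) = 0.3031. Gini = 1 - 0.3031 = 0.6969, which rounds to 0.697.

0.697


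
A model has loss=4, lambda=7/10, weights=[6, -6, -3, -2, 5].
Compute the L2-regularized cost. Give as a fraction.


L2 sq norm = sum(w^2) = 110. J = 4 + 7/10 * 110 = 81.

81


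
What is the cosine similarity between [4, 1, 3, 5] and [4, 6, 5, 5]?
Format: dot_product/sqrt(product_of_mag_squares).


dot = 62. |a|^2 = 51, |b|^2 = 102. cos = 62/sqrt(5202).

62/sqrt(5202)


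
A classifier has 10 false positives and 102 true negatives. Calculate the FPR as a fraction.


FPR = FP / (FP + TN) = 10 / 112 = 5/56.

5/56


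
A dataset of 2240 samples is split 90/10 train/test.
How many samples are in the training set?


Test set = 2240 * 10% = 224. Training set = 2240 - 224 = 2016.

2016


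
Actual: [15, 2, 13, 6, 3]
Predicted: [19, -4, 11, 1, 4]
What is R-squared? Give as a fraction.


Mean(y) = 39/5. SS_res = 82. SS_tot = 694/5. R^2 = 1 - 82/(694/5) = 142/347.

142/347


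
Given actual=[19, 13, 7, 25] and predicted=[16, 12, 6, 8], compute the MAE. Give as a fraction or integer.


MAE = (1/4) * (|19-16|=3 + |13-12|=1 + |7-6|=1 + |25-8|=17). Sum = 22. MAE = 11/2.

11/2


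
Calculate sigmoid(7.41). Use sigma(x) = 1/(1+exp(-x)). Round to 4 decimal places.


sigma(7.41) = 1/(1+e^(-7.41)) = 1/(1+0.000605) = 1/1.000605 = 0.9994.

0.9994


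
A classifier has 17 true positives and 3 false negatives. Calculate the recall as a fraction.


Recall = TP / (TP + FN) = 17 / 20 = 17/20.

17/20


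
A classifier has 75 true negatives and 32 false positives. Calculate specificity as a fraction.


Specificity = TN / (TN + FP) = 75 / 107 = 75/107.

75/107


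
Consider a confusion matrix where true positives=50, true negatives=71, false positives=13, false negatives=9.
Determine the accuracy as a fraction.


Accuracy = (TP + TN) / (TP + TN + FP + FN) = (50 + 71) / 143 = 11/13.

11/13


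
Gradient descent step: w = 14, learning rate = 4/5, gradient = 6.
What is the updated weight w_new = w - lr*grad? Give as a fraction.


w_new = 14 - 4/5 * 6 = 14 - 24/5 = 46/5.

46/5


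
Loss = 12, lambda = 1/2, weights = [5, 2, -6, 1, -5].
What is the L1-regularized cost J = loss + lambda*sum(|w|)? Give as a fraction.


L1 norm = sum(|w|) = 19. J = 12 + 1/2 * 19 = 43/2.

43/2


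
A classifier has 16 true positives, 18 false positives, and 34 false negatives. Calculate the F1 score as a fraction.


Precision = 16/34 = 8/17. Recall = 16/50 = 8/25. F1 = 2*P*R/(P+R) = 8/21.

8/21


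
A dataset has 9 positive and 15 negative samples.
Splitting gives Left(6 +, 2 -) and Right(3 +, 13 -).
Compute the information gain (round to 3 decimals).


H(parent) = 0.9544. H(left) = 0.8113, H(right) = 0.6962. Weighted = (8/24)*0.8113 + (16/24)*0.6962 = 0.7346. IG = 0.9544 - 0.7346 = 0.2198, which rounds to 0.220.

0.220


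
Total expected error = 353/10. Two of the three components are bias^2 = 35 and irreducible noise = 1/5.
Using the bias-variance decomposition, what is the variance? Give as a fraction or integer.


Total error = bias^2 + variance + irreducible noise. So variance = 353/10 - 35 - 1/5 = 1/10.

1/10


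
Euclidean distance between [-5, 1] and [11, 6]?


d = sqrt(sum of squared differences). (-5-11)^2=256, (1-6)^2=25. Sum = 281.

sqrt(281)


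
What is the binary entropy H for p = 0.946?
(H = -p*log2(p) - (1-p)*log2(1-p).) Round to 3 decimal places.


H = -0.946*log2(0.946) - 0.054*log2(0.054) = 0.303.

0.303


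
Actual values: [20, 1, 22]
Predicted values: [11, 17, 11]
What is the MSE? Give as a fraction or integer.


MSE = (1/3) * ((20-11)^2=81 + (1-17)^2=256 + (22-11)^2=121). Sum = 458. MSE = 458/3.

458/3


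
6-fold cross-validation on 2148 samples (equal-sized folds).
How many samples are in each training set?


Each validation fold has 2148/6 = 358 samples. Training set = 2148 - 358 = 1790.

1790


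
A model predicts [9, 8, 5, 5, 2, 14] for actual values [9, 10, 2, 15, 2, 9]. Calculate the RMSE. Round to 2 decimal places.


MSE = 23.0000. RMSE = sqrt(23.0000) = 4.80.

4.80


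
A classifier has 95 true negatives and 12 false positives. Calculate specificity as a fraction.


Specificity = TN / (TN + FP) = 95 / 107 = 95/107.

95/107


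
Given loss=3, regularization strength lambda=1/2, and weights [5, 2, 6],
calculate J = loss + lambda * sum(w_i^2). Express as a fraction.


L2 sq norm = sum(w^2) = 65. J = 3 + 1/2 * 65 = 71/2.

71/2


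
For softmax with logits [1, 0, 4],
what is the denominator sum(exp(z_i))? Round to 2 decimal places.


Denom = e^1=2.7183 + e^0=1.0000 + e^4=54.5982. Sum = 58.3165, which rounds to 58.32.

58.32


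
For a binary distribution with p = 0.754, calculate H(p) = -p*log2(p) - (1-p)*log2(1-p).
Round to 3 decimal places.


H = -0.754*log2(0.754) - 0.246*log2(0.246) = 0.805.

0.805


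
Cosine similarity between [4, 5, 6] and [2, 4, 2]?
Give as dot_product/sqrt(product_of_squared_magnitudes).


dot = 40. |a|^2 = 77, |b|^2 = 24. cos = 40/sqrt(1848).

40/sqrt(1848)


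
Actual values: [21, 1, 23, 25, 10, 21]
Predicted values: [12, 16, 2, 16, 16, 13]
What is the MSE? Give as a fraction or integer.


MSE = (1/6) * ((21-12)^2=81 + (1-16)^2=225 + (23-2)^2=441 + (25-16)^2=81 + (10-16)^2=36 + (21-13)^2=64). Sum = 928. MSE = 464/3.

464/3


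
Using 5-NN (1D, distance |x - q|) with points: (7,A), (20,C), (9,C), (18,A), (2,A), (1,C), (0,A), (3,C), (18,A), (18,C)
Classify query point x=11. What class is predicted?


Distances: |7-11|=4, |20-11|=9, |9-11|=2, |18-11|=7, |2-11|=9, |1-11|=10, |0-11|=11, |3-11|=8, |18-11|=7, |18-11|=7. 5 nearest: (9,C), (7,A), (18,A), (18,A), (18,C). Counts: {'C': 2, 'A': 3}. Majority class: A.

A


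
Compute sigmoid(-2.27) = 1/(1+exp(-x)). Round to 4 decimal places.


sigma(-2.27) = 1/(1+e^(2.27)) = 1/(1+9.679401) = 1/10.679401 = 0.0936.

0.0936


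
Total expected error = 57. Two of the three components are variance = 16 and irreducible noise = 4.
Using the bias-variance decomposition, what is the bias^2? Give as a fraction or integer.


Total error = bias^2 + variance + irreducible noise. So bias^2 = 57 - 16 - 4 = 37.

37


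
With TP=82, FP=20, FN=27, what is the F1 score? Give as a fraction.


Precision = 82/102 = 41/51. Recall = 82/109 = 82/109. F1 = 2*P*R/(P+R) = 164/211.

164/211


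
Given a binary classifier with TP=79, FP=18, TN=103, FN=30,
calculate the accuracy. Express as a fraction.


Accuracy = (TP + TN) / (TP + TN + FP + FN) = (79 + 103) / 230 = 91/115.

91/115


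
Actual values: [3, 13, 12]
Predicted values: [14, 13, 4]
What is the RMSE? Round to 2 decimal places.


MSE = 61.6667. RMSE = sqrt(61.6667) = 7.85.

7.85


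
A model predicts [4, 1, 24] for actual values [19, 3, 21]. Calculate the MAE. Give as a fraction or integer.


MAE = (1/3) * (|19-4|=15 + |3-1|=2 + |21-24|=3). Sum = 20. MAE = 20/3.

20/3


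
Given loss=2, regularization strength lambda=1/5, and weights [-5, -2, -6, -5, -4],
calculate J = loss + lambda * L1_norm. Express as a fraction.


L1 norm = sum(|w|) = 22. J = 2 + 1/5 * 22 = 32/5.

32/5


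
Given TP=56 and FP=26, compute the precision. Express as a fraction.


Precision = TP / (TP + FP) = 56 / 82 = 28/41.

28/41


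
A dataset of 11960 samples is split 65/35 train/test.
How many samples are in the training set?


Test set = 11960 * 35% = 4186. Training set = 11960 - 4186 = 7774.

7774


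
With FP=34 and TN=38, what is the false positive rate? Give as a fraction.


FPR = FP / (FP + TN) = 34 / 72 = 17/36.

17/36


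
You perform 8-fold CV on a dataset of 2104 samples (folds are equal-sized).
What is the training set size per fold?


Each validation fold has 2104/8 = 263 samples. Training set = 2104 - 263 = 1841.

1841


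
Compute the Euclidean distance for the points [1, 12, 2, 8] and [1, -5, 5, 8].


d = sqrt(sum of squared differences). (1-1)^2=0, (12--5)^2=289, (2-5)^2=9, (8-8)^2=0. Sum = 298.

sqrt(298)


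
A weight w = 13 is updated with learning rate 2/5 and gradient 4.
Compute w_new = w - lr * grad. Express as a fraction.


w_new = 13 - 2/5 * 4 = 13 - 8/5 = 57/5.

57/5


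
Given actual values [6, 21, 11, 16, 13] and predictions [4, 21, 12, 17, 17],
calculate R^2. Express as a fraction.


Mean(y) = 67/5. SS_res = 22. SS_tot = 626/5. R^2 = 1 - 22/(626/5) = 258/313.

258/313


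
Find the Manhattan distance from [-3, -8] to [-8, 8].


d = sum of absolute differences: |-3--8|=5 + |-8-8|=16 = 21.

21


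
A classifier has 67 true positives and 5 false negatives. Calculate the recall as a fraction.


Recall = TP / (TP + FN) = 67 / 72 = 67/72.

67/72


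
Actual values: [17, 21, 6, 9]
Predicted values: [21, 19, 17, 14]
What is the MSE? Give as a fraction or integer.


MSE = (1/4) * ((17-21)^2=16 + (21-19)^2=4 + (6-17)^2=121 + (9-14)^2=25). Sum = 166. MSE = 83/2.

83/2


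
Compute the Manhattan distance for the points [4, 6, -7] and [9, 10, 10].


d = sum of absolute differences: |4-9|=5 + |6-10|=4 + |-7-10|=17 = 26.

26


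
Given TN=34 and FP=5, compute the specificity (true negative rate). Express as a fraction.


Specificity = TN / (TN + FP) = 34 / 39 = 34/39.

34/39


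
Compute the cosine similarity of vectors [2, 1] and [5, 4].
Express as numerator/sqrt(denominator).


dot = 14. |a|^2 = 5, |b|^2 = 41. cos = 14/sqrt(205).

14/sqrt(205)


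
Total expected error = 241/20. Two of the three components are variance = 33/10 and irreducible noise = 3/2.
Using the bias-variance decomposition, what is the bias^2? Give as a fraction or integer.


Total error = bias^2 + variance + irreducible noise. So bias^2 = 241/20 - 33/10 - 3/2 = 29/4.

29/4


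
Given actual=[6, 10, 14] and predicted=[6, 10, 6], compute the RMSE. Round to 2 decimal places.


MSE = 21.3333. RMSE = sqrt(21.3333) = 4.62.

4.62


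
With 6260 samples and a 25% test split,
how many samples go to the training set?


Test set = 6260 * 25% = 1565. Training set = 6260 - 1565 = 4695.

4695


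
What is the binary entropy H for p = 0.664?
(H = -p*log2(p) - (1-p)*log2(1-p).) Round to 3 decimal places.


H = -0.664*log2(0.664) - 0.336*log2(0.336) = 0.921.

0.921


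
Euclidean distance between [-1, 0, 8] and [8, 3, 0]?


d = sqrt(sum of squared differences). (-1-8)^2=81, (0-3)^2=9, (8-0)^2=64. Sum = 154.

sqrt(154)


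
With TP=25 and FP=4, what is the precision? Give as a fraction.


Precision = TP / (TP + FP) = 25 / 29 = 25/29.

25/29


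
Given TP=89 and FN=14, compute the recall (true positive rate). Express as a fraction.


Recall = TP / (TP + FN) = 89 / 103 = 89/103.

89/103


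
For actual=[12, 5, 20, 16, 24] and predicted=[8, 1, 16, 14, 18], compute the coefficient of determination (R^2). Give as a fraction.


Mean(y) = 77/5. SS_res = 88. SS_tot = 1076/5. R^2 = 1 - 88/(1076/5) = 159/269.

159/269


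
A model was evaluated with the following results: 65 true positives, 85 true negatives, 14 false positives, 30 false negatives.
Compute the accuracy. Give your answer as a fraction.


Accuracy = (TP + TN) / (TP + TN + FP + FN) = (65 + 85) / 194 = 75/97.

75/97


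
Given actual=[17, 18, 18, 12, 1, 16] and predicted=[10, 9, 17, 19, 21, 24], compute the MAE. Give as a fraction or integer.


MAE = (1/6) * (|17-10|=7 + |18-9|=9 + |18-17|=1 + |12-19|=7 + |1-21|=20 + |16-24|=8). Sum = 52. MAE = 26/3.

26/3


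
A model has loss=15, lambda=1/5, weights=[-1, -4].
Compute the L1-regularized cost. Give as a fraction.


L1 norm = sum(|w|) = 5. J = 15 + 1/5 * 5 = 16.

16


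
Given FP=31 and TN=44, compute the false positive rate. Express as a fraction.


FPR = FP / (FP + TN) = 31 / 75 = 31/75.

31/75


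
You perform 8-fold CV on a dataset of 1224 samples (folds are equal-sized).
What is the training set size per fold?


Each validation fold has 1224/8 = 153 samples. Training set = 1224 - 153 = 1071.

1071


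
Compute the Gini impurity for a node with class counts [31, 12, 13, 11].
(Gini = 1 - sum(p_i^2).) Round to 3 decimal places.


Total = 67. Proportions: 31/67, 12/67, 13/67, 11/67. sum(p_i^2) = 0.3108. Gini = 1 - 0.3108 = 0.6892, which rounds to 0.689.

0.689


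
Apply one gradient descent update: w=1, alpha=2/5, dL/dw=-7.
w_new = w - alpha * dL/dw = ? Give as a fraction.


w_new = 1 - 2/5 * -7 = 1 - -14/5 = 19/5.

19/5


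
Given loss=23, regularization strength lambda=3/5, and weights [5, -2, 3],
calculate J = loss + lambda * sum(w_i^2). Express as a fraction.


L2 sq norm = sum(w^2) = 38. J = 23 + 3/5 * 38 = 229/5.

229/5


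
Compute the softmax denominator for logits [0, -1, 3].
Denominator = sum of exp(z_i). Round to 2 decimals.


Denom = e^0=1.0000 + e^-1=0.3679 + e^3=20.0855. Sum = 21.4534, which rounds to 21.45.

21.45


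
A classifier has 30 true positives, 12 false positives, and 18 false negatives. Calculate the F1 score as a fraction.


Precision = 30/42 = 5/7. Recall = 30/48 = 5/8. F1 = 2*P*R/(P+R) = 2/3.

2/3


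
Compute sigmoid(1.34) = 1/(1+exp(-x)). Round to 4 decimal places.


sigma(1.34) = 1/(1+e^(-1.34)) = 1/(1+0.261846) = 1/1.261846 = 0.7925.

0.7925


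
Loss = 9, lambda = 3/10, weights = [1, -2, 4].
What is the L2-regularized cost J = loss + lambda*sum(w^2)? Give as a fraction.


L2 sq norm = sum(w^2) = 21. J = 9 + 3/10 * 21 = 153/10.

153/10


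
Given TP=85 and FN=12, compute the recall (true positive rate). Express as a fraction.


Recall = TP / (TP + FN) = 85 / 97 = 85/97.

85/97


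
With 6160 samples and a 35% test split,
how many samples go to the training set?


Test set = 6160 * 35% = 2156. Training set = 6160 - 2156 = 4004.

4004


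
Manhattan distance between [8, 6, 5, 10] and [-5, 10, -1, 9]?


d = sum of absolute differences: |8--5|=13 + |6-10|=4 + |5--1|=6 + |10-9|=1 = 24.

24


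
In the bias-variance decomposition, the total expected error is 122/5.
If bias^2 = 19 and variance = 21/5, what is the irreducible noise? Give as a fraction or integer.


Total error = bias^2 + variance + irreducible noise. So irreducible noise = 122/5 - 19 - 21/5 = 6/5.

6/5


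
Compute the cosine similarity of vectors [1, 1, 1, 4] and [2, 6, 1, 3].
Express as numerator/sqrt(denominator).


dot = 21. |a|^2 = 19, |b|^2 = 50. cos = 21/sqrt(950).

21/sqrt(950)


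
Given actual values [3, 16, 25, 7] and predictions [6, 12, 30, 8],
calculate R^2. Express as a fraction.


Mean(y) = 51/4. SS_res = 51. SS_tot = 1155/4. R^2 = 1 - 51/(1155/4) = 317/385.

317/385


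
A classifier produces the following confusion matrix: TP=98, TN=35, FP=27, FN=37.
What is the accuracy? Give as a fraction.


Accuracy = (TP + TN) / (TP + TN + FP + FN) = (98 + 35) / 197 = 133/197.

133/197


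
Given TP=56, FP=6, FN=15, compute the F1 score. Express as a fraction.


Precision = 56/62 = 28/31. Recall = 56/71 = 56/71. F1 = 2*P*R/(P+R) = 16/19.

16/19


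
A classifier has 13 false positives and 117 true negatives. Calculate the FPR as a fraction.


FPR = FP / (FP + TN) = 13 / 130 = 1/10.

1/10


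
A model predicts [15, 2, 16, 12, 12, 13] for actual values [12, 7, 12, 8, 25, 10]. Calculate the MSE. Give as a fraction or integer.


MSE = (1/6) * ((12-15)^2=9 + (7-2)^2=25 + (12-16)^2=16 + (8-12)^2=16 + (25-12)^2=169 + (10-13)^2=9). Sum = 244. MSE = 122/3.

122/3


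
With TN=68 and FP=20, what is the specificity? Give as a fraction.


Specificity = TN / (TN + FP) = 68 / 88 = 17/22.

17/22


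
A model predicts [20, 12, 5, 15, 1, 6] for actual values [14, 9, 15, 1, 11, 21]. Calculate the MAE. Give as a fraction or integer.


MAE = (1/6) * (|14-20|=6 + |9-12|=3 + |15-5|=10 + |1-15|=14 + |11-1|=10 + |21-6|=15). Sum = 58. MAE = 29/3.

29/3


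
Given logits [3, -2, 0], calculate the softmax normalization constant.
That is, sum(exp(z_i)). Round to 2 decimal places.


Denom = e^3=20.0855 + e^-2=0.1353 + e^0=1.0000. Sum = 21.2208, which rounds to 21.22.

21.22


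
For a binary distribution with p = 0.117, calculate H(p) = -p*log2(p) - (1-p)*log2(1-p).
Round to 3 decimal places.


H = -0.117*log2(0.117) - 0.883*log2(0.883) = 0.521.

0.521


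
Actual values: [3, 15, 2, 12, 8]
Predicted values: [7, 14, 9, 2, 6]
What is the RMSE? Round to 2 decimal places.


MSE = 34.0000. RMSE = sqrt(34.0000) = 5.83.

5.83


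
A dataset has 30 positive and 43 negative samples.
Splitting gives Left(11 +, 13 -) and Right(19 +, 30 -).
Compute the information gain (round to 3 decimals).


H(parent) = 0.9770. H(left) = 0.9950, H(right) = 0.9633. Weighted = (24/73)*0.9950 + (49/73)*0.9633 = 0.9737. IG = 0.9770 - 0.9737 = 0.0033, which rounds to 0.003.

0.003


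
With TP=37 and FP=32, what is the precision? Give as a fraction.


Precision = TP / (TP + FP) = 37 / 69 = 37/69.

37/69


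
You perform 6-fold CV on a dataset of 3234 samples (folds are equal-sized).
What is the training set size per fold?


Each validation fold has 3234/6 = 539 samples. Training set = 3234 - 539 = 2695.

2695


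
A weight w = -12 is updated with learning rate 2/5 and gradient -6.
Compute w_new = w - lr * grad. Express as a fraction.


w_new = -12 - 2/5 * -6 = -12 - -12/5 = -48/5.

-48/5


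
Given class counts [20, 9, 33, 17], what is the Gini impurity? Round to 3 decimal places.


Total = 79. Proportions: 20/79, 9/79, 33/79, 17/79. sum(p_i^2) = 0.2979. Gini = 1 - 0.2979 = 0.7021, which rounds to 0.702.

0.702


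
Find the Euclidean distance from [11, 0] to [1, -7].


d = sqrt(sum of squared differences). (11-1)^2=100, (0--7)^2=49. Sum = 149.

sqrt(149)


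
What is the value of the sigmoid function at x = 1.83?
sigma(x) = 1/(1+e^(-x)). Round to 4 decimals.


sigma(1.83) = 1/(1+e^(-1.83)) = 1/(1+0.160414) = 1/1.160414 = 0.8618.

0.8618


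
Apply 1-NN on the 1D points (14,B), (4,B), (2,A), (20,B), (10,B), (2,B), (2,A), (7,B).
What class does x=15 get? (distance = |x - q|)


Distances: |14-15|=1, |4-15|=11, |2-15|=13, |20-15|=5, |10-15|=5, |2-15|=13, |2-15|=13, |7-15|=8. 1 nearest: (14,B). Counts: {'B': 1}. Majority class: B.

B


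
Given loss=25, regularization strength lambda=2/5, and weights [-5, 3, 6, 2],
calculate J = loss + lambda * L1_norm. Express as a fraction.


L1 norm = sum(|w|) = 16. J = 25 + 2/5 * 16 = 157/5.

157/5


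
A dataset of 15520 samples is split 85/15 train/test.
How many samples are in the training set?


Test set = 15520 * 15% = 2328. Training set = 15520 - 2328 = 13192.

13192


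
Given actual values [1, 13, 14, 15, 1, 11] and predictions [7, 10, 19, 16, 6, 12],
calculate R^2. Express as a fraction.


Mean(y) = 55/6. SS_res = 97. SS_tot = 1253/6. R^2 = 1 - 97/(1253/6) = 671/1253.

671/1253


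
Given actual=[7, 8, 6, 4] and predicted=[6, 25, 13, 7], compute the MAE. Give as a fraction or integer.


MAE = (1/4) * (|7-6|=1 + |8-25|=17 + |6-13|=7 + |4-7|=3). Sum = 28. MAE = 7.

7


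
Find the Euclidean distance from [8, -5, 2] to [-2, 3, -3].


d = sqrt(sum of squared differences). (8--2)^2=100, (-5-3)^2=64, (2--3)^2=25. Sum = 189.

sqrt(189)


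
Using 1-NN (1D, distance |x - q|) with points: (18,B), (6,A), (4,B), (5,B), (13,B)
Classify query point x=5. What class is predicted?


Distances: |18-5|=13, |6-5|=1, |4-5|=1, |5-5|=0, |13-5|=8. 1 nearest: (5,B). Counts: {'B': 1}. Majority class: B.

B


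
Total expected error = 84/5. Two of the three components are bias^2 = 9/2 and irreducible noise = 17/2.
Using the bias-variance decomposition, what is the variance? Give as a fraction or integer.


Total error = bias^2 + variance + irreducible noise. So variance = 84/5 - 9/2 - 17/2 = 19/5.

19/5


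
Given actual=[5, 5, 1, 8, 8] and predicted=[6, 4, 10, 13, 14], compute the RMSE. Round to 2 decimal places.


MSE = 28.8000. RMSE = sqrt(28.8000) = 5.37.

5.37


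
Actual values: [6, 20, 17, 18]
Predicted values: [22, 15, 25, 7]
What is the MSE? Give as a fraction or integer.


MSE = (1/4) * ((6-22)^2=256 + (20-15)^2=25 + (17-25)^2=64 + (18-7)^2=121). Sum = 466. MSE = 233/2.

233/2


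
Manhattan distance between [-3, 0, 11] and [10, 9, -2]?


d = sum of absolute differences: |-3-10|=13 + |0-9|=9 + |11--2|=13 = 35.

35


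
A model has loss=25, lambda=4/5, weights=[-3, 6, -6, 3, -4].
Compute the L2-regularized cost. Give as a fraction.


L2 sq norm = sum(w^2) = 106. J = 25 + 4/5 * 106 = 549/5.

549/5


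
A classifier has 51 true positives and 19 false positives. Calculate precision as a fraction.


Precision = TP / (TP + FP) = 51 / 70 = 51/70.

51/70


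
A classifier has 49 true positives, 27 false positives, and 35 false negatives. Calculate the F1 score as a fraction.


Precision = 49/76 = 49/76. Recall = 49/84 = 7/12. F1 = 2*P*R/(P+R) = 49/80.

49/80


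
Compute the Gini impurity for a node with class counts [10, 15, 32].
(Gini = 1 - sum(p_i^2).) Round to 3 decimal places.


Total = 57. Proportions: 10/57, 15/57, 32/57. sum(p_i^2) = 0.4152. Gini = 1 - 0.4152 = 0.5848, which rounds to 0.585.

0.585


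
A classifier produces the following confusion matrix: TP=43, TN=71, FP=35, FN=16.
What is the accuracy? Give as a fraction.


Accuracy = (TP + TN) / (TP + TN + FP + FN) = (43 + 71) / 165 = 38/55.

38/55


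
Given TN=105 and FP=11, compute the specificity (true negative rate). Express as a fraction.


Specificity = TN / (TN + FP) = 105 / 116 = 105/116.

105/116


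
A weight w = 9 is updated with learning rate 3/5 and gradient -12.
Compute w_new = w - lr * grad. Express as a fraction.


w_new = 9 - 3/5 * -12 = 9 - -36/5 = 81/5.

81/5


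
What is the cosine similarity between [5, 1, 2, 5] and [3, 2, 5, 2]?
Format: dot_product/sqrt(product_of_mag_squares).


dot = 37. |a|^2 = 55, |b|^2 = 42. cos = 37/sqrt(2310).

37/sqrt(2310)


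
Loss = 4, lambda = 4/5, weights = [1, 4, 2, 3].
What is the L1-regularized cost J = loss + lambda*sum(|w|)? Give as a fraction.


L1 norm = sum(|w|) = 10. J = 4 + 4/5 * 10 = 12.

12


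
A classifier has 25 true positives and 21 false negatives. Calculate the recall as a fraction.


Recall = TP / (TP + FN) = 25 / 46 = 25/46.

25/46


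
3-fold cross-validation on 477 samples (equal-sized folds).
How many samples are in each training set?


Each validation fold has 477/3 = 159 samples. Training set = 477 - 159 = 318.

318


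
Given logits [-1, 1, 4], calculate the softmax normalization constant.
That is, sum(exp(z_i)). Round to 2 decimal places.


Denom = e^-1=0.3679 + e^1=2.7183 + e^4=54.5982. Sum = 57.6844, which rounds to 57.68.

57.68


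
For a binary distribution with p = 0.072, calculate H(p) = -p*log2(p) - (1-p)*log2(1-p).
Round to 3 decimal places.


H = -0.072*log2(0.072) - 0.928*log2(0.928) = 0.373.

0.373


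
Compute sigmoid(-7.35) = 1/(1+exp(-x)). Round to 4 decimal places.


sigma(-7.35) = 1/(1+e^(7.35)) = 1/(1+1556.196528) = 1/1557.196528 = 0.0006.

0.0006


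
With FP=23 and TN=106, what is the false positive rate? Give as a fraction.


FPR = FP / (FP + TN) = 23 / 129 = 23/129.

23/129


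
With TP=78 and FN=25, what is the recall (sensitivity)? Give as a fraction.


Recall = TP / (TP + FN) = 78 / 103 = 78/103.

78/103


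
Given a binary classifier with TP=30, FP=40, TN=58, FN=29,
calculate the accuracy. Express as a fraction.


Accuracy = (TP + TN) / (TP + TN + FP + FN) = (30 + 58) / 157 = 88/157.

88/157


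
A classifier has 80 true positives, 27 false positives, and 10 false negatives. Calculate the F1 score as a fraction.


Precision = 80/107 = 80/107. Recall = 80/90 = 8/9. F1 = 2*P*R/(P+R) = 160/197.

160/197


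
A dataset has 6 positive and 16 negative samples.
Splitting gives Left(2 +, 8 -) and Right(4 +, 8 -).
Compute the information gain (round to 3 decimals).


H(parent) = 0.8454. H(left) = 0.7219, H(right) = 0.9183. Weighted = (10/22)*0.7219 + (12/22)*0.9183 = 0.8290. IG = 0.8454 - 0.8290 = 0.0164, which rounds to 0.016.

0.016


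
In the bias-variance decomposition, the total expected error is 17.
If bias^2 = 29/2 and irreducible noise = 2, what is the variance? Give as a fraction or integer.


Total error = bias^2 + variance + irreducible noise. So variance = 17 - 29/2 - 2 = 1/2.

1/2


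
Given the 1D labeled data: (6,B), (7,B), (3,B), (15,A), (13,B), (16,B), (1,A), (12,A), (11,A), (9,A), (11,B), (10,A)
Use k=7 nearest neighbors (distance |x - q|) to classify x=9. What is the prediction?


Distances: |6-9|=3, |7-9|=2, |3-9|=6, |15-9|=6, |13-9|=4, |16-9|=7, |1-9|=8, |12-9|=3, |11-9|=2, |9-9|=0, |11-9|=2, |10-9|=1. 7 nearest: (9,A), (10,A), (11,A), (7,B), (11,B), (12,A), (6,B). Counts: {'A': 4, 'B': 3}. Majority class: A.

A


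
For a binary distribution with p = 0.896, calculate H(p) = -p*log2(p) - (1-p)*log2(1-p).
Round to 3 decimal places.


H = -0.896*log2(0.896) - 0.104*log2(0.104) = 0.482.

0.482


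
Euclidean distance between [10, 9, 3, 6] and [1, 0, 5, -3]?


d = sqrt(sum of squared differences). (10-1)^2=81, (9-0)^2=81, (3-5)^2=4, (6--3)^2=81. Sum = 247.

sqrt(247)


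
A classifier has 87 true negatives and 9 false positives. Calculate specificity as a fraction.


Specificity = TN / (TN + FP) = 87 / 96 = 29/32.

29/32


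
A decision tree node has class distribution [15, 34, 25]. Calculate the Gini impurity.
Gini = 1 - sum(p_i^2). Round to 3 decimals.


Total = 74. Proportions: 15/74, 34/74, 25/74. sum(p_i^2) = 0.3663. Gini = 1 - 0.3663 = 0.6337, which rounds to 0.634.

0.634


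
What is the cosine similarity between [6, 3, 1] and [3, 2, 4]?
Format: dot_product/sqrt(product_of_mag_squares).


dot = 28. |a|^2 = 46, |b|^2 = 29. cos = 28/sqrt(1334).

28/sqrt(1334)


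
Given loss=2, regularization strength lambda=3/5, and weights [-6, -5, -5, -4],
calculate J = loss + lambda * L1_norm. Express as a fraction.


L1 norm = sum(|w|) = 20. J = 2 + 3/5 * 20 = 14.

14


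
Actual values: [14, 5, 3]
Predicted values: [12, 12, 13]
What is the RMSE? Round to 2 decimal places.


MSE = 51.0000. RMSE = sqrt(51.0000) = 7.14.

7.14


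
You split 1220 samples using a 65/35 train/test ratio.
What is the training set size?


Test set = 1220 * 35% = 427. Training set = 1220 - 427 = 793.

793


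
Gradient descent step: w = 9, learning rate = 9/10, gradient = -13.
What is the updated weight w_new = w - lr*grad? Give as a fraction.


w_new = 9 - 9/10 * -13 = 9 - -117/10 = 207/10.

207/10


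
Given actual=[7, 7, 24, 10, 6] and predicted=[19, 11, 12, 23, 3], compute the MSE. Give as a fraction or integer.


MSE = (1/5) * ((7-19)^2=144 + (7-11)^2=16 + (24-12)^2=144 + (10-23)^2=169 + (6-3)^2=9). Sum = 482. MSE = 482/5.

482/5


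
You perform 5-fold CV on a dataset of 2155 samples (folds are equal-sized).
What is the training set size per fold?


Each validation fold has 2155/5 = 431 samples. Training set = 2155 - 431 = 1724.

1724


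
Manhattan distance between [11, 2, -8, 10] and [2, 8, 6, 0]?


d = sum of absolute differences: |11-2|=9 + |2-8|=6 + |-8-6|=14 + |10-0|=10 = 39.

39


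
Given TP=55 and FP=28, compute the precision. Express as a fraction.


Precision = TP / (TP + FP) = 55 / 83 = 55/83.

55/83


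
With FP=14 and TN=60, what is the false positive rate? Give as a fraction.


FPR = FP / (FP + TN) = 14 / 74 = 7/37.

7/37


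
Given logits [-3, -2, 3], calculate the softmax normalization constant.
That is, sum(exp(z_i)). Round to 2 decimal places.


Denom = e^-3=0.0498 + e^-2=0.1353 + e^3=20.0855. Sum = 20.2706, which rounds to 20.27.

20.27


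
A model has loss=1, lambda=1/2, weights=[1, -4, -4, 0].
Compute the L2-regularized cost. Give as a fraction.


L2 sq norm = sum(w^2) = 33. J = 1 + 1/2 * 33 = 35/2.

35/2


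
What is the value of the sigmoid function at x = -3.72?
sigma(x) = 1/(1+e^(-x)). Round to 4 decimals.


sigma(-3.72) = 1/(1+e^(3.72)) = 1/(1+41.264394) = 1/42.264394 = 0.0237.

0.0237


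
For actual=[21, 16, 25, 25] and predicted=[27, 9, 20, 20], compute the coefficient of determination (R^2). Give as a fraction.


Mean(y) = 87/4. SS_res = 135. SS_tot = 219/4. R^2 = 1 - 135/(219/4) = -107/73.

-107/73


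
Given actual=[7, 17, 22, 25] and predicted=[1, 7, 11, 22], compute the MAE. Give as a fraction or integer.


MAE = (1/4) * (|7-1|=6 + |17-7|=10 + |22-11|=11 + |25-22|=3). Sum = 30. MAE = 15/2.

15/2


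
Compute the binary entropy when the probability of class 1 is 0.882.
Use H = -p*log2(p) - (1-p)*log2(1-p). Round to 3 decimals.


H = -0.882*log2(0.882) - 0.118*log2(0.118) = 0.524.

0.524


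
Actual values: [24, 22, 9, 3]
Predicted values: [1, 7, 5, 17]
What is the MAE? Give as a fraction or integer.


MAE = (1/4) * (|24-1|=23 + |22-7|=15 + |9-5|=4 + |3-17|=14). Sum = 56. MAE = 14.

14


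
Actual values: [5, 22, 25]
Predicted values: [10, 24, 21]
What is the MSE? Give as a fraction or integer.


MSE = (1/3) * ((5-10)^2=25 + (22-24)^2=4 + (25-21)^2=16). Sum = 45. MSE = 15.

15


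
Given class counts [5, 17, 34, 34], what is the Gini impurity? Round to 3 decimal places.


Total = 90. Proportions: 5/90, 17/90, 34/90, 34/90. sum(p_i^2) = 0.3242. Gini = 1 - 0.3242 = 0.6758, which rounds to 0.676.

0.676


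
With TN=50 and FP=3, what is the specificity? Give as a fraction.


Specificity = TN / (TN + FP) = 50 / 53 = 50/53.

50/53


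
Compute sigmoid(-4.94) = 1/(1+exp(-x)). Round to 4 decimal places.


sigma(-4.94) = 1/(1+e^(4.94)) = 1/(1+139.770250) = 1/140.770250 = 0.0071.

0.0071


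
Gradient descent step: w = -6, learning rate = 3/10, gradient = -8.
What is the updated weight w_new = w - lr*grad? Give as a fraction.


w_new = -6 - 3/10 * -8 = -6 - -12/5 = -18/5.

-18/5


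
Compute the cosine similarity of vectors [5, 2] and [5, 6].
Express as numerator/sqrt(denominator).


dot = 37. |a|^2 = 29, |b|^2 = 61. cos = 37/sqrt(1769).

37/sqrt(1769)


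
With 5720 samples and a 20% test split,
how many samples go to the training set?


Test set = 5720 * 20% = 1144. Training set = 5720 - 1144 = 4576.

4576


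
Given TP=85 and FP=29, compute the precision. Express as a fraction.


Precision = TP / (TP + FP) = 85 / 114 = 85/114.

85/114


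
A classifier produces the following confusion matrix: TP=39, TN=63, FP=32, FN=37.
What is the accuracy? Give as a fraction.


Accuracy = (TP + TN) / (TP + TN + FP + FN) = (39 + 63) / 171 = 34/57.

34/57


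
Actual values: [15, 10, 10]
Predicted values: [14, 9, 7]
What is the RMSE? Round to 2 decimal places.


MSE = 3.6667. RMSE = sqrt(3.6667) = 1.91.

1.91


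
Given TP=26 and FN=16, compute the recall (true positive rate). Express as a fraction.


Recall = TP / (TP + FN) = 26 / 42 = 13/21.

13/21


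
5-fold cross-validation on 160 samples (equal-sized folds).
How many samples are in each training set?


Each validation fold has 160/5 = 32 samples. Training set = 160 - 32 = 128.

128


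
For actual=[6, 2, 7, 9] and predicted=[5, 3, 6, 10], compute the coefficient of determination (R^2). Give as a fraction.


Mean(y) = 6. SS_res = 4. SS_tot = 26. R^2 = 1 - 4/(26) = 11/13.

11/13


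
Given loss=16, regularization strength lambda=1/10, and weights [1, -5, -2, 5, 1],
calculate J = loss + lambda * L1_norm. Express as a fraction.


L1 norm = sum(|w|) = 14. J = 16 + 1/10 * 14 = 87/5.

87/5


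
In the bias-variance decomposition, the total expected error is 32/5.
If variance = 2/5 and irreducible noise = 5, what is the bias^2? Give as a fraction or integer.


Total error = bias^2 + variance + irreducible noise. So bias^2 = 32/5 - 2/5 - 5 = 1.

1


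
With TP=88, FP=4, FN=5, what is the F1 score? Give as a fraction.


Precision = 88/92 = 22/23. Recall = 88/93 = 88/93. F1 = 2*P*R/(P+R) = 176/185.

176/185


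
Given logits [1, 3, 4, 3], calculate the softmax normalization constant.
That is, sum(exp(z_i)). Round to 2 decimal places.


Denom = e^1=2.7183 + e^3=20.0855 + e^4=54.5982 + e^3=20.0855. Sum = 97.4875, which rounds to 97.49.

97.49


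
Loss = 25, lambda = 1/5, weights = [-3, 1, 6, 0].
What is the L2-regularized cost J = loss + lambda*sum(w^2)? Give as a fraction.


L2 sq norm = sum(w^2) = 46. J = 25 + 1/5 * 46 = 171/5.

171/5


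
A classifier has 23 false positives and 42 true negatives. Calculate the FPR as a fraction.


FPR = FP / (FP + TN) = 23 / 65 = 23/65.

23/65


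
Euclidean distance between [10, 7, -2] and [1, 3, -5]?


d = sqrt(sum of squared differences). (10-1)^2=81, (7-3)^2=16, (-2--5)^2=9. Sum = 106.

sqrt(106)


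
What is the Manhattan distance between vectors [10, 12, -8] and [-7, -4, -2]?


d = sum of absolute differences: |10--7|=17 + |12--4|=16 + |-8--2|=6 = 39.

39


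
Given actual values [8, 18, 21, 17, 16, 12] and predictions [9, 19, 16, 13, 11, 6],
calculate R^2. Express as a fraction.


Mean(y) = 46/3. SS_res = 104. SS_tot = 322/3. R^2 = 1 - 104/(322/3) = 5/161.

5/161


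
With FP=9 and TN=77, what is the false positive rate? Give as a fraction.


FPR = FP / (FP + TN) = 9 / 86 = 9/86.

9/86


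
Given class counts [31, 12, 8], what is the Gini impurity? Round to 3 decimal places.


Total = 51. Proportions: 31/51, 12/51, 8/51. sum(p_i^2) = 0.4494. Gini = 1 - 0.4494 = 0.5506, which rounds to 0.551.

0.551


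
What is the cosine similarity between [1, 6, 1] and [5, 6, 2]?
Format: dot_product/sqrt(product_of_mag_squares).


dot = 43. |a|^2 = 38, |b|^2 = 65. cos = 43/sqrt(2470).

43/sqrt(2470)


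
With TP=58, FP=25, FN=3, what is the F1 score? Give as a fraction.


Precision = 58/83 = 58/83. Recall = 58/61 = 58/61. F1 = 2*P*R/(P+R) = 29/36.

29/36


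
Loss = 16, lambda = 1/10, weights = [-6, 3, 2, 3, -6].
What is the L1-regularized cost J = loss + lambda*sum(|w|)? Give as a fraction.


L1 norm = sum(|w|) = 20. J = 16 + 1/10 * 20 = 18.

18


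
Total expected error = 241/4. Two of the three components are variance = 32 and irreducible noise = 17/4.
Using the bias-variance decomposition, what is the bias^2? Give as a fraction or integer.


Total error = bias^2 + variance + irreducible noise. So bias^2 = 241/4 - 32 - 17/4 = 24.

24


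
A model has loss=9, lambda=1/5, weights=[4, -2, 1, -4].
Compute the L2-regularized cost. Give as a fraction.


L2 sq norm = sum(w^2) = 37. J = 9 + 1/5 * 37 = 82/5.

82/5


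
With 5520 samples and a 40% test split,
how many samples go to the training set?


Test set = 5520 * 40% = 2208. Training set = 5520 - 2208 = 3312.

3312


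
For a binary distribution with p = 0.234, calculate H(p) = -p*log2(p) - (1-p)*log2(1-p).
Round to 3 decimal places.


H = -0.234*log2(0.234) - 0.766*log2(0.766) = 0.785.

0.785
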